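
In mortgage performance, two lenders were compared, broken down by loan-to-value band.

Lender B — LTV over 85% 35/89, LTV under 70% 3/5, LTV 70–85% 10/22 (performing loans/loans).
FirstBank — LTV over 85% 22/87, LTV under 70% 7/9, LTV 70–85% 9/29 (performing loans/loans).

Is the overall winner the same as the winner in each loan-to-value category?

No

LTV over 85%: Lender B 35/89 = 39.3%, FirstBank 22/87 = 25.3% → Lender B
LTV under 70%: Lender B 3/5 = 60.0%, FirstBank 7/9 = 77.8% → FirstBank
LTV 70–85%: Lender B 10/22 = 45.5%, FirstBank 9/29 = 31.0% → Lender B
Overall: Lender B 48/116 = 41.4%, FirstBank 38/125 = 30.4% → Lender B
Neither sweeps: Lender B wins 2 of 3 groups, FirstBank wins 1. Lender B wins overall but not every group — no Simpson reversal.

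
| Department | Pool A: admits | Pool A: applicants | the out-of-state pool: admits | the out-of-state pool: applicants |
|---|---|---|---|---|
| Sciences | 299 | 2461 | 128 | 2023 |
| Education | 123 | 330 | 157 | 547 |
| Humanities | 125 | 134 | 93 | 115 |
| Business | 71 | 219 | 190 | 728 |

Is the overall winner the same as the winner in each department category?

Sciences: Pool A 299/2461 = 12.1%, the out-of-state pool 128/2023 = 6.3% → Pool A
Education: Pool A 123/330 = 37.3%, the out-of-state pool 157/547 = 28.7% → Pool A
Humanities: Pool A 125/134 = 93.3%, the out-of-state pool 93/115 = 80.9% → Pool A
Business: Pool A 71/219 = 32.4%, the out-of-state pool 190/728 = 26.1% → Pool A
Overall: Pool A 618/3144 = 19.7%, the out-of-state pool 568/3413 = 16.6% → Pool A
Pool A wins overall and in every department group — no reversal.

Yes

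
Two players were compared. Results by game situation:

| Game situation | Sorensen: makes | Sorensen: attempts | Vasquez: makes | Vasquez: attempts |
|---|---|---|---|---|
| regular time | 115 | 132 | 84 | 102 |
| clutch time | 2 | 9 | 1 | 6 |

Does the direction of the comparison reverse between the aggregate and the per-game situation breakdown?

No

Regular time: Sorensen 115/132 = 87.1%, Vasquez 84/102 = 82.4% → Sorensen
Clutch time: Sorensen 2/9 = 22.2%, Vasquez 1/6 = 16.7% → Sorensen
Overall: Sorensen 117/141 = 83.0%, Vasquez 85/108 = 78.7% → Sorensen
Sorensen wins overall and in every game group — no reversal.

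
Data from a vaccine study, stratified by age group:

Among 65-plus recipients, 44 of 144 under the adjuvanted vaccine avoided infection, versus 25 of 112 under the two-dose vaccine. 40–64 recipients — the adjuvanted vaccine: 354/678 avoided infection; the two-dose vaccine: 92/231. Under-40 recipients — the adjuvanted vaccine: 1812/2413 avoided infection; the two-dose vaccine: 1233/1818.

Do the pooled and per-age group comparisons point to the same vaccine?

Yes

65-plus: the adjuvanted vaccine 44/144 = 30.6%, the two-dose vaccine 25/112 = 22.3% → the adjuvanted vaccine
40–64: the adjuvanted vaccine 354/678 = 52.2%, the two-dose vaccine 92/231 = 39.8% → the adjuvanted vaccine
Under-40: the adjuvanted vaccine 1812/2413 = 75.1%, the two-dose vaccine 1233/1818 = 67.8% → the adjuvanted vaccine
Overall: the adjuvanted vaccine 2210/3235 = 68.3%, the two-dose vaccine 1350/2161 = 62.5% → the adjuvanted vaccine
The adjuvanted vaccine wins overall and in every age group — no reversal.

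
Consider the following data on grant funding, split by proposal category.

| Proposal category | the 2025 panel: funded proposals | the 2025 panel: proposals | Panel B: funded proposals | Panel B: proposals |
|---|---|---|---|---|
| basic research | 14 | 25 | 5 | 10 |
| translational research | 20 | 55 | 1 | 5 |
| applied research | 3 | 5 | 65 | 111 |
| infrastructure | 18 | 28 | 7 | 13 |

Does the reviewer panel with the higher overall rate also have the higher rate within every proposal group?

Basic research: the 2025 panel 14/25 = 56.0%, Panel B 5/10 = 50.0% → the 2025 panel
Translational research: the 2025 panel 20/55 = 36.4%, Panel B 1/5 = 20.0% → the 2025 panel
Applied research: the 2025 panel 3/5 = 60.0%, Panel B 65/111 = 58.6% → the 2025 panel
Infrastructure: the 2025 panel 18/28 = 64.3%, Panel B 7/13 = 53.8% → the 2025 panel
Overall: the 2025 panel 55/113 = 48.7%, Panel B 78/139 = 56.1% → Panel B
The 2025 panel wins each proposal group but Panel B wins overall — the comparison reverses. The 2025 panel's proposals skew toward translational research, which has a lower base rate.

No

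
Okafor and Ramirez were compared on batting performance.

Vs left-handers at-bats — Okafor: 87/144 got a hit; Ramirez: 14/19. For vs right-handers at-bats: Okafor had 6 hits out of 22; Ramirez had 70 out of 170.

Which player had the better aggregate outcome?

Vs left-handers: Okafor 87/144 = 60.4%, Ramirez 14/19 = 73.7% → Ramirez
Vs right-handers: Okafor 6/22 = 27.3%, Ramirez 70/170 = 41.2% → Ramirez
Overall: Okafor 93/166 = 56.0%, Ramirez 84/189 = 44.4% → Okafor
(Ramirez wins every pitcher group but Okafor wins overall — Ramirez's at-bats skew toward the low-rate vs right-handers group.)

Okafor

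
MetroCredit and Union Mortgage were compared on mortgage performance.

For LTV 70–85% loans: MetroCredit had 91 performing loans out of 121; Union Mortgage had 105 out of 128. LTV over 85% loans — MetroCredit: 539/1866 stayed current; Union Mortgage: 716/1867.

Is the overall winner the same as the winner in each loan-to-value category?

Yes

LTV 70–85%: MetroCredit 91/121 = 75.2%, Union Mortgage 105/128 = 82.0% → Union Mortgage
LTV over 85%: MetroCredit 539/1866 = 28.9%, Union Mortgage 716/1867 = 38.4% → Union Mortgage
Overall: MetroCredit 630/1987 = 31.7%, Union Mortgage 821/1995 = 41.2% → Union Mortgage
Union Mortgage wins overall and in every loan-to-value group — no reversal.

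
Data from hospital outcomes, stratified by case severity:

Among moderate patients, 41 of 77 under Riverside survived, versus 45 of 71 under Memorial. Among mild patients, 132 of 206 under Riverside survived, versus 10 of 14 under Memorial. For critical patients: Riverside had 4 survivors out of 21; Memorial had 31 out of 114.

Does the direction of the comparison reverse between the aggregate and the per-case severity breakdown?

Moderate: Riverside 41/77 = 53.2%, Memorial 45/71 = 63.4% → Memorial
Mild: Riverside 132/206 = 64.1%, Memorial 10/14 = 71.4% → Memorial
Critical: Riverside 4/21 = 19.0%, Memorial 31/114 = 27.2% → Memorial
Overall: Riverside 177/304 = 58.2%, Memorial 86/199 = 43.2% → Riverside
Memorial wins each case group but Riverside wins overall — the comparison reverses. Memorial's patients skew toward critical, which has a lower base rate.

Yes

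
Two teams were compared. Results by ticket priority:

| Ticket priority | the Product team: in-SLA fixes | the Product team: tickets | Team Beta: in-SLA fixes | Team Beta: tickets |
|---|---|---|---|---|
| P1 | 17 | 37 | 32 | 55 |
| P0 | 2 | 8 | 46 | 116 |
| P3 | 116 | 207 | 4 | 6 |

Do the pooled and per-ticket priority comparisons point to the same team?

P1: the Product team 17/37 = 45.9%, Team Beta 32/55 = 58.2% → Team Beta
P0: the Product team 2/8 = 25.0%, Team Beta 46/116 = 39.7% → Team Beta
P3: the Product team 116/207 = 56.0%, Team Beta 4/6 = 66.7% → Team Beta
Overall: the Product team 135/252 = 53.6%, Team Beta 82/177 = 46.3% → the Product team
Team Beta wins each ticket group but the Product team wins overall — the comparison reverses. Team Beta's tickets skew toward P0, which has a lower base rate.

No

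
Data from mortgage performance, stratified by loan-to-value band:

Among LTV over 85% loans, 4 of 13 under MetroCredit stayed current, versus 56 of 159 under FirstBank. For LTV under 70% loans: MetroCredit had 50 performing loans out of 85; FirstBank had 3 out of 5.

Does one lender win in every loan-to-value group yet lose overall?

LTV over 85%: MetroCredit 4/13 = 30.8%, FirstBank 56/159 = 35.2% → FirstBank
LTV under 70%: MetroCredit 50/85 = 58.8%, FirstBank 3/5 = 60.0% → FirstBank
Overall: MetroCredit 54/98 = 55.1%, FirstBank 59/164 = 36.0% → MetroCredit
FirstBank wins each loan-to-value group but MetroCredit wins overall — the comparison reverses. FirstBank's loans skew toward LTV over 85%, which has a lower base rate.

Yes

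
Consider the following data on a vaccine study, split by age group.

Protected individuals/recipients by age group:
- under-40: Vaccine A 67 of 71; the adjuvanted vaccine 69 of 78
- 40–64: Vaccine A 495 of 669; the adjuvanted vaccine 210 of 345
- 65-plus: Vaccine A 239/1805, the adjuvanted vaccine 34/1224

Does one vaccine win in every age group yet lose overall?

No

Under-40: Vaccine A 67/71 = 94.4%, the adjuvanted vaccine 69/78 = 88.5% → Vaccine A
40–64: Vaccine A 495/669 = 74.0%, the adjuvanted vaccine 210/345 = 60.9% → Vaccine A
65-plus: Vaccine A 239/1805 = 13.2%, the adjuvanted vaccine 34/1224 = 2.8% → Vaccine A
Overall: Vaccine A 801/2545 = 31.5%, the adjuvanted vaccine 313/1647 = 19.0% → Vaccine A
Vaccine A wins overall and in every age group — no reversal.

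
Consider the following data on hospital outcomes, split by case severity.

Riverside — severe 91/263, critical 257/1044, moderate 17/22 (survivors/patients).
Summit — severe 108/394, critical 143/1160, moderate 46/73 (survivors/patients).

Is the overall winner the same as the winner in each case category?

Severe: Riverside 91/263 = 34.6%, Summit 108/394 = 27.4% → Riverside
Critical: Riverside 257/1044 = 24.6%, Summit 143/1160 = 12.3% → Riverside
Moderate: Riverside 17/22 = 77.3%, Summit 46/73 = 63.0% → Riverside
Overall: Riverside 365/1329 = 27.5%, Summit 297/1627 = 18.3% → Riverside
Riverside wins overall and in every case group — no reversal.

Yes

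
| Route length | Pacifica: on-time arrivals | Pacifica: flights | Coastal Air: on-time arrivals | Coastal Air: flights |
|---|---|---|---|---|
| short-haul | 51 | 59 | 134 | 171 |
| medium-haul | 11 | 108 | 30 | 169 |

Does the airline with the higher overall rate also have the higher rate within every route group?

No

Short-haul: Pacifica 51/59 = 86.4%, Coastal Air 134/171 = 78.4% → Pacifica
Medium-haul: Pacifica 11/108 = 10.2%, Coastal Air 30/169 = 17.8% → Coastal Air
Overall: Pacifica 62/167 = 37.1%, Coastal Air 164/340 = 48.2% → Coastal Air
Neither sweeps: Pacifica wins 1 of 2 groups, Coastal Air wins 1. Coastal Air wins overall but not every group — no Simpson reversal.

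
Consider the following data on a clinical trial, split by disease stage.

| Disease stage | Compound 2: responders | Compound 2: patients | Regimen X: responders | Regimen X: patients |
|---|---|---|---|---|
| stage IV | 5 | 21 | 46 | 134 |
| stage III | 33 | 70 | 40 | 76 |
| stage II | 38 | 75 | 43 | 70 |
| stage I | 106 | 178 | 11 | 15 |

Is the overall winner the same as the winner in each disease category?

No

Stage IV: Compound 2 5/21 = 23.8%, Regimen X 46/134 = 34.3% → Regimen X
Stage III: Compound 2 33/70 = 47.1%, Regimen X 40/76 = 52.6% → Regimen X
Stage II: Compound 2 38/75 = 50.7%, Regimen X 43/70 = 61.4% → Regimen X
Stage I: Compound 2 106/178 = 59.6%, Regimen X 11/15 = 73.3% → Regimen X
Overall: Compound 2 182/344 = 52.9%, Regimen X 140/295 = 47.5% → Compound 2
Regimen X wins each disease group but Compound 2 wins overall — the comparison reverses. Regimen X's patients skew toward stage IV, which has a lower base rate.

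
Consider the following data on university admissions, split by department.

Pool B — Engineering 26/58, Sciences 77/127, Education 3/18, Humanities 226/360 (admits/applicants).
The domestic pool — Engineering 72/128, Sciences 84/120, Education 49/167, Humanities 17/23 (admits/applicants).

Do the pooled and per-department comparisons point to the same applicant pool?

No

Engineering: Pool B 26/58 = 44.8%, the domestic pool 72/128 = 56.2% → the domestic pool
Sciences: Pool B 77/127 = 60.6%, the domestic pool 84/120 = 70.0% → the domestic pool
Education: Pool B 3/18 = 16.7%, the domestic pool 49/167 = 29.3% → the domestic pool
Humanities: Pool B 226/360 = 62.8%, the domestic pool 17/23 = 73.9% → the domestic pool
Overall: Pool B 332/563 = 59.0%, the domestic pool 222/438 = 50.7% → Pool B
The domestic pool wins each department group but Pool B wins overall — the comparison reverses. The domestic pool's applicants skew toward Education, which has a lower base rate.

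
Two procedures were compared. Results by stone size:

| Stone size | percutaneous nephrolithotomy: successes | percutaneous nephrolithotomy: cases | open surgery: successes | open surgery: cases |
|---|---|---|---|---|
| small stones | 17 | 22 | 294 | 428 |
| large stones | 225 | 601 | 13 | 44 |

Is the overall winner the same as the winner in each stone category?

No

Small stones: percutaneous nephrolithotomy 17/22 = 77.3%, open surgery 294/428 = 68.7% → percutaneous nephrolithotomy
Large stones: percutaneous nephrolithotomy 225/601 = 37.4%, open surgery 13/44 = 29.5% → percutaneous nephrolithotomy
Overall: percutaneous nephrolithotomy 242/623 = 38.8%, open surgery 307/472 = 65.0% → open surgery
Percutaneous nephrolithotomy wins each stone group but open surgery wins overall — the comparison reverses. Percutaneous nephrolithotomy's cases skew toward large stones, which has a lower base rate.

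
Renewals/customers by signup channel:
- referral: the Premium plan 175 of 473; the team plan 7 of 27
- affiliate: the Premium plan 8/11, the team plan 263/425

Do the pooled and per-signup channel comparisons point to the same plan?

Referral: the Premium plan 175/473 = 37.0%, the team plan 7/27 = 25.9% → the Premium plan
Affiliate: the Premium plan 8/11 = 72.7%, the team plan 263/425 = 61.9% → the Premium plan
Overall: the Premium plan 183/484 = 37.8%, the team plan 270/452 = 59.7% → the team plan
The Premium plan wins each signup group but the team plan wins overall — the comparison reverses. The Premium plan's customers skew toward referral, which has a lower base rate.

No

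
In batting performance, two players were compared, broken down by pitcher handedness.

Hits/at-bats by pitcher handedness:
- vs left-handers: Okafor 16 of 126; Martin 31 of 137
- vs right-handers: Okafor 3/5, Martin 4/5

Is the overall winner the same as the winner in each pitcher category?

Yes

Vs left-handers: Okafor 16/126 = 12.7%, Martin 31/137 = 22.6% → Martin
Vs right-handers: Okafor 3/5 = 60.0%, Martin 4/5 = 80.0% → Martin
Overall: Okafor 19/131 = 14.5%, Martin 35/142 = 24.6% → Martin
Martin wins overall and in every pitcher group — no reversal.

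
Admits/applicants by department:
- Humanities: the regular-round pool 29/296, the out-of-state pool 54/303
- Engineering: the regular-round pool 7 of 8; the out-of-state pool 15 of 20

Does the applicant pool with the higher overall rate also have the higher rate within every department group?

Humanities: the regular-round pool 29/296 = 9.8%, the out-of-state pool 54/303 = 17.8% → the out-of-state pool
Engineering: the regular-round pool 7/8 = 87.5%, the out-of-state pool 15/20 = 75.0% → the regular-round pool
Overall: the regular-round pool 36/304 = 11.8%, the out-of-state pool 69/323 = 21.4% → the out-of-state pool
Neither sweeps: the regular-round pool wins 1 of 2 groups, the out-of-state pool wins 1. The out-of-state pool wins overall but not every group — no Simpson reversal.

No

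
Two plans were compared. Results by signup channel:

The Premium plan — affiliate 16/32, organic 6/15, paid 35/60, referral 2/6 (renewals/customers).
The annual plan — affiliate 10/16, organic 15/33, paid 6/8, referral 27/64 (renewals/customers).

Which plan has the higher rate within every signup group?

the annual plan

Affiliate: the Premium plan 16/32 = 50.0%, the annual plan 10/16 = 62.5% → the annual plan
Organic: the Premium plan 6/15 = 40.0%, the annual plan 15/33 = 45.5% → the annual plan
Paid: the Premium plan 35/60 = 58.3%, the annual plan 6/8 = 75.0% → the annual plan
Referral: the Premium plan 2/6 = 33.3%, the annual plan 27/64 = 42.2% → the annual plan
The annual plan has the higher rate in all 4 groups.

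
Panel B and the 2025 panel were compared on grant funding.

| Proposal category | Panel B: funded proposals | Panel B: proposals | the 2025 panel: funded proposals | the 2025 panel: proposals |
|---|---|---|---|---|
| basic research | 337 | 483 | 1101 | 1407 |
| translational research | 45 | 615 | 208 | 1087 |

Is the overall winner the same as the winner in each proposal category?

Basic research: Panel B 337/483 = 69.8%, the 2025 panel 1101/1407 = 78.3% → the 2025 panel
Translational research: Panel B 45/615 = 7.3%, the 2025 panel 208/1087 = 19.1% → the 2025 panel
Overall: Panel B 382/1098 = 34.8%, the 2025 panel 1309/2494 = 52.5% → the 2025 panel
The 2025 panel wins overall and in every proposal group — no reversal.

Yes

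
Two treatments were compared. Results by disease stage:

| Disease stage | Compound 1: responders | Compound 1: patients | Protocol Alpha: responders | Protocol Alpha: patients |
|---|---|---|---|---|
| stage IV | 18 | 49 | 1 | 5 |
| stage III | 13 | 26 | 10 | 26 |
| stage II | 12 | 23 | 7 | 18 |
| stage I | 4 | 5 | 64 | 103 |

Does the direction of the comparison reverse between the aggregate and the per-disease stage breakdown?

Yes

Stage IV: Compound 1 18/49 = 36.7%, Protocol Alpha 1/5 = 20.0% → Compound 1
Stage III: Compound 1 13/26 = 50.0%, Protocol Alpha 10/26 = 38.5% → Compound 1
Stage II: Compound 1 12/23 = 52.2%, Protocol Alpha 7/18 = 38.9% → Compound 1
Stage I: Compound 1 4/5 = 80.0%, Protocol Alpha 64/103 = 62.1% → Compound 1
Overall: Compound 1 47/103 = 45.6%, Protocol Alpha 82/152 = 53.9% → Protocol Alpha
Compound 1 wins each disease group but Protocol Alpha wins overall — the comparison reverses. Compound 1's patients skew toward stage IV, which has a lower base rate.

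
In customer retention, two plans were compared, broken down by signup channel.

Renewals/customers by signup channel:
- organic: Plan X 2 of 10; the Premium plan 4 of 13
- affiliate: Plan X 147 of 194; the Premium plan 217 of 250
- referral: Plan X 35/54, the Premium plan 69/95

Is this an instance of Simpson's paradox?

No

Organic: Plan X 2/10 = 20.0%, the Premium plan 4/13 = 30.8% → the Premium plan
Affiliate: Plan X 147/194 = 75.8%, the Premium plan 217/250 = 86.8% → the Premium plan
Referral: Plan X 35/54 = 64.8%, the Premium plan 69/95 = 72.6% → the Premium plan
Overall: Plan X 184/258 = 71.3%, the Premium plan 290/358 = 81.0% → the Premium plan
The Premium plan wins overall and in every signup group — no reversal.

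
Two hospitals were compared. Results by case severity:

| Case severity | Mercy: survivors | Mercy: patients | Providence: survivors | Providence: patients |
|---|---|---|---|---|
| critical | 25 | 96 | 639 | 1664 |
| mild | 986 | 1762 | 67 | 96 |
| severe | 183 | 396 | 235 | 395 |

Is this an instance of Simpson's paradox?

Yes

Critical: Mercy 25/96 = 26.0%, Providence 639/1664 = 38.4% → Providence
Mild: Mercy 986/1762 = 56.0%, Providence 67/96 = 69.8% → Providence
Severe: Mercy 183/396 = 46.2%, Providence 235/395 = 59.5% → Providence
Overall: Mercy 1194/2254 = 53.0%, Providence 941/2155 = 43.7% → Mercy
Providence wins each case group but Mercy wins overall — the comparison reverses. Providence's patients skew toward critical, which has a lower base rate.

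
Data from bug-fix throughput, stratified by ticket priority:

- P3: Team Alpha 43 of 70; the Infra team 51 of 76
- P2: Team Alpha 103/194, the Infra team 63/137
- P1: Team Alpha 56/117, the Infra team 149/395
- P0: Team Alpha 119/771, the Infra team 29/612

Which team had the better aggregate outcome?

Team Alpha

P3: Team Alpha 43/70 = 61.4%, the Infra team 51/76 = 67.1% → the Infra team
P2: Team Alpha 103/194 = 53.1%, the Infra team 63/137 = 46.0% → Team Alpha
P1: Team Alpha 56/117 = 47.9%, the Infra team 149/395 = 37.7% → Team Alpha
P0: Team Alpha 119/771 = 15.4%, the Infra team 29/612 = 4.7% → Team Alpha
Overall: Team Alpha 321/1152 = 27.9%, the Infra team 292/1220 = 23.9% → Team Alpha
(Neither sweeps every ticket group, but Team Alpha has the higher pooled rate.)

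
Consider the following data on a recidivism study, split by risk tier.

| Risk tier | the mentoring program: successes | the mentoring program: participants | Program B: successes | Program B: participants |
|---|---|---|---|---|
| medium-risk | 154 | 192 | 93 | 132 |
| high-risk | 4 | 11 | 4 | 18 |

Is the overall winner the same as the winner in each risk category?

Medium-risk: the mentoring program 154/192 = 80.2%, Program B 93/132 = 70.5% → the mentoring program
High-risk: the mentoring program 4/11 = 36.4%, Program B 4/18 = 22.2% → the mentoring program
Overall: the mentoring program 158/203 = 77.8%, Program B 97/150 = 64.7% → the mentoring program
The mentoring program wins overall and in every risk group — no reversal.

Yes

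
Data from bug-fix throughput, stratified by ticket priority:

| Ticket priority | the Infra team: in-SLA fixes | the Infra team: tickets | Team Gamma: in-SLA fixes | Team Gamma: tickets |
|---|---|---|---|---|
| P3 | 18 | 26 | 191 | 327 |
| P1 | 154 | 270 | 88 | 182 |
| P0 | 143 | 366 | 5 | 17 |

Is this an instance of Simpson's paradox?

Yes

P3: the Infra team 18/26 = 69.2%, Team Gamma 191/327 = 58.4% → the Infra team
P1: the Infra team 154/270 = 57.0%, Team Gamma 88/182 = 48.4% → the Infra team
P0: the Infra team 143/366 = 39.1%, Team Gamma 5/17 = 29.4% → the Infra team
Overall: the Infra team 315/662 = 47.6%, Team Gamma 284/526 = 54.0% → Team Gamma
The Infra team wins each ticket group but Team Gamma wins overall — the comparison reverses. The Infra team's tickets skew toward P0, which has a lower base rate.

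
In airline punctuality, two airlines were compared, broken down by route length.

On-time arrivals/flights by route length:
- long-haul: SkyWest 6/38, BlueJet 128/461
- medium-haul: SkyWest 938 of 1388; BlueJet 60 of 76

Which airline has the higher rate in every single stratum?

BlueJet

Long-haul: SkyWest 6/38 = 15.8%, BlueJet 128/461 = 27.8% → BlueJet
Medium-haul: SkyWest 938/1388 = 67.6%, BlueJet 60/76 = 78.9% → BlueJet
BlueJet has the higher rate in both groups.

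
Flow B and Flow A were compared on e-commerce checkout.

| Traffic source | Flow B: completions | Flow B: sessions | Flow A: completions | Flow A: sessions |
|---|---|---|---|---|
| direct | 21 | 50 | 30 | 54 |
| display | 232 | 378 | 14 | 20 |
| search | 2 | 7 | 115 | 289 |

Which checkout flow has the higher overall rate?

Flow B

Direct: Flow B 21/50 = 42.0%, Flow A 30/54 = 55.6% → Flow A
Display: Flow B 232/378 = 61.4%, Flow A 14/20 = 70.0% → Flow A
Search: Flow B 2/7 = 28.6%, Flow A 115/289 = 39.8% → Flow A
Overall: Flow B 255/435 = 58.6%, Flow A 159/363 = 43.8% → Flow B
(Flow A wins every traffic group but Flow B wins overall — Flow A's sessions skew toward the low-rate search group.)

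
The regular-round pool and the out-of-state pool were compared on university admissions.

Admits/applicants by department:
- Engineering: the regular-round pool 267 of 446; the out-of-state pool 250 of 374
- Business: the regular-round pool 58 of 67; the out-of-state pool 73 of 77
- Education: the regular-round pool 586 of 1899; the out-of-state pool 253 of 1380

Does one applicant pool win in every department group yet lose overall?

No

Engineering: the regular-round pool 267/446 = 59.9%, the out-of-state pool 250/374 = 66.8% → the out-of-state pool
Business: the regular-round pool 58/67 = 86.6%, the out-of-state pool 73/77 = 94.8% → the out-of-state pool
Education: the regular-round pool 586/1899 = 30.9%, the out-of-state pool 253/1380 = 18.3% → the regular-round pool
Overall: the regular-round pool 911/2412 = 37.8%, the out-of-state pool 576/1831 = 31.5% → the regular-round pool
Neither sweeps: the regular-round pool wins 1 of 3 groups, the out-of-state pool wins 2. The regular-round pool wins overall but not every group — no Simpson reversal.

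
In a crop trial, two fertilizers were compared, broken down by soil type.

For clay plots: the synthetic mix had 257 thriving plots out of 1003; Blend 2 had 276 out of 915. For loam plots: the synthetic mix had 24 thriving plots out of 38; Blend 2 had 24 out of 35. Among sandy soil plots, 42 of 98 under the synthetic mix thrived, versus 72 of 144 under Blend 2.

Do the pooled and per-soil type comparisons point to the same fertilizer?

Yes

Clay: the synthetic mix 257/1003 = 25.6%, Blend 2 276/915 = 30.2% → Blend 2
Loam: the synthetic mix 24/38 = 63.2%, Blend 2 24/35 = 68.6% → Blend 2
Sandy soil: the synthetic mix 42/98 = 42.9%, Blend 2 72/144 = 50.0% → Blend 2
Overall: the synthetic mix 323/1139 = 28.4%, Blend 2 372/1094 = 34.0% → Blend 2
Blend 2 wins overall and in every soil group — no reversal.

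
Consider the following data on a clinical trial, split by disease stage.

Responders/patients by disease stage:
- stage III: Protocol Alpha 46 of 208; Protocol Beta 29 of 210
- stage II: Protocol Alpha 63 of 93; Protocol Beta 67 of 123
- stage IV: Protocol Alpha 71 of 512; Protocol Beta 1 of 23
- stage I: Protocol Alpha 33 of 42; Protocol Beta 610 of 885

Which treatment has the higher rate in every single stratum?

Stage III: Protocol Alpha 46/208 = 22.1%, Protocol Beta 29/210 = 13.8% → Protocol Alpha
Stage II: Protocol Alpha 63/93 = 67.7%, Protocol Beta 67/123 = 54.5% → Protocol Alpha
Stage IV: Protocol Alpha 71/512 = 13.9%, Protocol Beta 1/23 = 4.3% → Protocol Alpha
Stage I: Protocol Alpha 33/42 = 78.6%, Protocol Beta 610/885 = 68.9% → Protocol Alpha
Protocol Alpha has the higher rate in all 4 groups.

Protocol Alpha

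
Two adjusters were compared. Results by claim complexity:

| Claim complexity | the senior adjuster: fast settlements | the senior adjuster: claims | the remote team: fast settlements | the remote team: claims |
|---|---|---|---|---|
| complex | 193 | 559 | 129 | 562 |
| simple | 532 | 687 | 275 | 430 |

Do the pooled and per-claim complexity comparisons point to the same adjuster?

Complex: the senior adjuster 193/559 = 34.5%, the remote team 129/562 = 23.0% → the senior adjuster
Simple: the senior adjuster 532/687 = 77.4%, the remote team 275/430 = 64.0% → the senior adjuster
Overall: the senior adjuster 725/1246 = 58.2%, the remote team 404/992 = 40.7% → the senior adjuster
The senior adjuster wins overall and in every claim group — no reversal.

Yes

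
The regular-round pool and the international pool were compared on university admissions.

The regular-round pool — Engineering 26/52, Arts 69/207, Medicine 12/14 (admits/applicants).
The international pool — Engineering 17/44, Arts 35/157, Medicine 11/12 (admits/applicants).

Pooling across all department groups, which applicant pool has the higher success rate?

Engineering: the regular-round pool 26/52 = 50.0%, the international pool 17/44 = 38.6% → the regular-round pool
Arts: the regular-round pool 69/207 = 33.3%, the international pool 35/157 = 22.3% → the regular-round pool
Medicine: the regular-round pool 12/14 = 85.7%, the international pool 11/12 = 91.7% → the international pool
Overall: the regular-round pool 107/273 = 39.2%, the international pool 63/213 = 29.6% → the regular-round pool
(Neither sweeps every department group, but the regular-round pool has the higher pooled rate.)

the regular-round pool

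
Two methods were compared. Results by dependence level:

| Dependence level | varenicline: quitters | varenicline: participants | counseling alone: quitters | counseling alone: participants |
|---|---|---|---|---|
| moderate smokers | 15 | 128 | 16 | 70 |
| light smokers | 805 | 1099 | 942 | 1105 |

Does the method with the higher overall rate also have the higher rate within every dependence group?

Moderate smokers: varenicline 15/128 = 11.7%, counseling alone 16/70 = 22.9% → counseling alone
Light smokers: varenicline 805/1099 = 73.2%, counseling alone 942/1105 = 85.2% → counseling alone
Overall: varenicline 820/1227 = 66.8%, counseling alone 958/1175 = 81.5% → counseling alone
Counseling alone wins overall and in every dependence group — no reversal.

Yes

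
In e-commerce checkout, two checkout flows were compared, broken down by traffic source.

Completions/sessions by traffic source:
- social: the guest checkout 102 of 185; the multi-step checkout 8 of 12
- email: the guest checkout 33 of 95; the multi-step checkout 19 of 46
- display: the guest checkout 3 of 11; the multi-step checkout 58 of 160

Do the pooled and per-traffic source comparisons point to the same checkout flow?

Social: the guest checkout 102/185 = 55.1%, the multi-step checkout 8/12 = 66.7% → the multi-step checkout
Email: the guest checkout 33/95 = 34.7%, the multi-step checkout 19/46 = 41.3% → the multi-step checkout
Display: the guest checkout 3/11 = 27.3%, the multi-step checkout 58/160 = 36.2% → the multi-step checkout
Overall: the guest checkout 138/291 = 47.4%, the multi-step checkout 85/218 = 39.0% → the guest checkout
The multi-step checkout wins each traffic group but the guest checkout wins overall — the comparison reverses. The multi-step checkout's sessions skew toward display, which has a lower base rate.

No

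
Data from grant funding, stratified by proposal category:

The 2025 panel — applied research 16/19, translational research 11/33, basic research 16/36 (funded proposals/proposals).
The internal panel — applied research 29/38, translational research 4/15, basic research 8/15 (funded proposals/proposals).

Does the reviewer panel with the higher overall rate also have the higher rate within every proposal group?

Applied research: the 2025 panel 16/19 = 84.2%, the internal panel 29/38 = 76.3% → the 2025 panel
Translational research: the 2025 panel 11/33 = 33.3%, the internal panel 4/15 = 26.7% → the 2025 panel
Basic research: the 2025 panel 16/36 = 44.4%, the internal panel 8/15 = 53.3% → the internal panel
Overall: the 2025 panel 43/88 = 48.9%, the internal panel 41/68 = 60.3% → the internal panel
Neither sweeps: the 2025 panel wins 2 of 3 groups, the internal panel wins 1. The internal panel wins overall but not every group — no Simpson reversal.

No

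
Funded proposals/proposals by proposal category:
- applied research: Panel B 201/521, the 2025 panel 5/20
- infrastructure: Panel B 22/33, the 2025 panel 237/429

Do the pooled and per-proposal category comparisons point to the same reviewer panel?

Applied research: Panel B 201/521 = 38.6%, the 2025 panel 5/20 = 25.0% → Panel B
Infrastructure: Panel B 22/33 = 66.7%, the 2025 panel 237/429 = 55.2% → Panel B
Overall: Panel B 223/554 = 40.3%, the 2025 panel 242/449 = 53.9% → the 2025 panel
Panel B wins each proposal group but the 2025 panel wins overall — the comparison reverses. Panel B's proposals skew toward applied research, which has a lower base rate.

No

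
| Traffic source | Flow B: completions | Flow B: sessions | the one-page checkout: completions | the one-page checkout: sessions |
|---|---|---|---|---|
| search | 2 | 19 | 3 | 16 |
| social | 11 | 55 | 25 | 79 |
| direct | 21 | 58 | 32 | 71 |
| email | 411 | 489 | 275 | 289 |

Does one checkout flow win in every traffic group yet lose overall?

Search: Flow B 2/19 = 10.5%, the one-page checkout 3/16 = 18.8% → the one-page checkout
Social: Flow B 11/55 = 20.0%, the one-page checkout 25/79 = 31.6% → the one-page checkout
Direct: Flow B 21/58 = 36.2%, the one-page checkout 32/71 = 45.1% → the one-page checkout
Email: Flow B 411/489 = 84.0%, the one-page checkout 275/289 = 95.2% → the one-page checkout
Overall: Flow B 445/621 = 71.7%, the one-page checkout 335/455 = 73.6% → the one-page checkout
The one-page checkout wins overall and in every traffic group — no reversal.

No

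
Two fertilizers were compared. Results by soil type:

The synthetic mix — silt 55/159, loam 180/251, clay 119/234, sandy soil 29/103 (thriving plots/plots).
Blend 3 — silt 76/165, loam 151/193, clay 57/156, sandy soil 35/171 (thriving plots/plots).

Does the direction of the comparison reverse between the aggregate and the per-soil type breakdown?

Silt: the synthetic mix 55/159 = 34.6%, Blend 3 76/165 = 46.1% → Blend 3
Loam: the synthetic mix 180/251 = 71.7%, Blend 3 151/193 = 78.2% → Blend 3
Clay: the synthetic mix 119/234 = 50.9%, Blend 3 57/156 = 36.5% → the synthetic mix
Sandy soil: the synthetic mix 29/103 = 28.2%, Blend 3 35/171 = 20.5% → the synthetic mix
Overall: the synthetic mix 383/747 = 51.3%, Blend 3 319/685 = 46.6% → the synthetic mix
Neither sweeps: the synthetic mix wins 2 of 4 groups, Blend 3 wins 2. The synthetic mix wins overall but not every group — no Simpson reversal.

No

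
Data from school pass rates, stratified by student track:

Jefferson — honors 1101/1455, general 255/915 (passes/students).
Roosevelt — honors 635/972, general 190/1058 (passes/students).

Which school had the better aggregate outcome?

Jefferson

Honors: Jefferson 1101/1455 = 75.7%, Roosevelt 635/972 = 65.3% → Jefferson
General: Jefferson 255/915 = 27.9%, Roosevelt 190/1058 = 18.0% → Jefferson
Overall: Jefferson 1356/2370 = 57.2%, Roosevelt 825/2030 = 40.6% → Jefferson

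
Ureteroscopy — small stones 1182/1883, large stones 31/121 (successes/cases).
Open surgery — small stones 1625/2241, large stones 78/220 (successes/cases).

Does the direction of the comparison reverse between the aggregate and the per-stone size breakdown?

Small stones: ureteroscopy 1182/1883 = 62.8%, open surgery 1625/2241 = 72.5% → open surgery
Large stones: ureteroscopy 31/121 = 25.6%, open surgery 78/220 = 35.5% → open surgery
Overall: ureteroscopy 1213/2004 = 60.5%, open surgery 1703/2461 = 69.2% → open surgery
Open surgery wins overall and in every stone group — no reversal.

No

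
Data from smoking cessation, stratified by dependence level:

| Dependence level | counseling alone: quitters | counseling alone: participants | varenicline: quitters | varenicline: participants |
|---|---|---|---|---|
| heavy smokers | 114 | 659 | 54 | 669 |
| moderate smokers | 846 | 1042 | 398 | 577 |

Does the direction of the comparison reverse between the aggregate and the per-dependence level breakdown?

Heavy smokers: counseling alone 114/659 = 17.3%, varenicline 54/669 = 8.1% → counseling alone
Moderate smokers: counseling alone 846/1042 = 81.2%, varenicline 398/577 = 69.0% → counseling alone
Overall: counseling alone 960/1701 = 56.4%, varenicline 452/1246 = 36.3% → counseling alone
Counseling alone wins overall and in every dependence group — no reversal.

No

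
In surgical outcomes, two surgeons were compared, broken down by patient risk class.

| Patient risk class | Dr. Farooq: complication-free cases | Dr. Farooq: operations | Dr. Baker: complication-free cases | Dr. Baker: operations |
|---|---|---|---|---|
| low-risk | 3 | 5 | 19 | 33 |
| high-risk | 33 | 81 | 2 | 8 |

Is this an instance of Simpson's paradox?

Low-risk: Dr. Farooq 3/5 = 60.0%, Dr. Baker 19/33 = 57.6% → Dr. Farooq
High-risk: Dr. Farooq 33/81 = 40.7%, Dr. Baker 2/8 = 25.0% → Dr. Farooq
Overall: Dr. Farooq 36/86 = 41.9%, Dr. Baker 21/41 = 51.2% → Dr. Baker
Dr. Farooq wins each patient risk group but Dr. Baker wins overall — the comparison reverses. Dr. Farooq's operations skew toward high-risk, which has a lower base rate.

Yes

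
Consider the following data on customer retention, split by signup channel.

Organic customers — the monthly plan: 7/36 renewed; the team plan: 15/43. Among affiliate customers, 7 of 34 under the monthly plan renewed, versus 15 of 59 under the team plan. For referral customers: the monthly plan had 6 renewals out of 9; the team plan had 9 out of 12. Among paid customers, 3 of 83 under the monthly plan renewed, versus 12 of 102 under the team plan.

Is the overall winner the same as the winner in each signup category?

Organic: the monthly plan 7/36 = 19.4%, the team plan 15/43 = 34.9% → the team plan
Affiliate: the monthly plan 7/34 = 20.6%, the team plan 15/59 = 25.4% → the team plan
Referral: the monthly plan 6/9 = 66.7%, the team plan 9/12 = 75.0% → the team plan
Paid: the monthly plan 3/83 = 3.6%, the team plan 12/102 = 11.8% → the team plan
Overall: the monthly plan 23/162 = 14.2%, the team plan 51/216 = 23.6% → the team plan
The team plan wins overall and in every signup group — no reversal.

Yes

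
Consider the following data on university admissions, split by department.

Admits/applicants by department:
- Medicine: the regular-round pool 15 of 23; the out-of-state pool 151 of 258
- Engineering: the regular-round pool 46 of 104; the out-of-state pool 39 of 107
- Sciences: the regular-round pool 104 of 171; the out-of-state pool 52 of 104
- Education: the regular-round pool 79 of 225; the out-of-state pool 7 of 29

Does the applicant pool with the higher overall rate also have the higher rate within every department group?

Medicine: the regular-round pool 15/23 = 65.2%, the out-of-state pool 151/258 = 58.5% → the regular-round pool
Engineering: the regular-round pool 46/104 = 44.2%, the out-of-state pool 39/107 = 36.4% → the regular-round pool
Sciences: the regular-round pool 104/171 = 60.8%, the out-of-state pool 52/104 = 50.0% → the regular-round pool
Education: the regular-round pool 79/225 = 35.1%, the out-of-state pool 7/29 = 24.1% → the regular-round pool
Overall: the regular-round pool 244/523 = 46.7%, the out-of-state pool 249/498 = 50.0% → the out-of-state pool
The regular-round pool wins each department group but the out-of-state pool wins overall — the comparison reverses. The regular-round pool's applicants skew toward Education, which has a lower base rate.

No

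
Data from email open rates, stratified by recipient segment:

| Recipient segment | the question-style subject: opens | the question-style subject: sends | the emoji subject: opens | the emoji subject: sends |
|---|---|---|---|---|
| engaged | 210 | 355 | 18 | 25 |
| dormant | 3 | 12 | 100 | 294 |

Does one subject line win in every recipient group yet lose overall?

Engaged: the question-style subject 210/355 = 59.2%, the emoji subject 18/25 = 72.0% → the emoji subject
Dormant: the question-style subject 3/12 = 25.0%, the emoji subject 100/294 = 34.0% → the emoji subject
Overall: the question-style subject 213/367 = 58.0%, the emoji subject 118/319 = 37.0% → the question-style subject
The emoji subject wins each recipient group but the question-style subject wins overall — the comparison reverses. The emoji subject's sends skew toward dormant, which has a lower base rate.

Yes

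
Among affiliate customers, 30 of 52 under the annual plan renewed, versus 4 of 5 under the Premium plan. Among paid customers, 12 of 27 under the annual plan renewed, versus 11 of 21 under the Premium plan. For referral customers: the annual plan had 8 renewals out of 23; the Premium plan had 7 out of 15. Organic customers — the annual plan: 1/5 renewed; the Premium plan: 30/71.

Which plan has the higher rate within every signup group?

Affiliate: the annual plan 30/52 = 57.7%, the Premium plan 4/5 = 80.0% → the Premium plan
Paid: the annual plan 12/27 = 44.4%, the Premium plan 11/21 = 52.4% → the Premium plan
Referral: the annual plan 8/23 = 34.8%, the Premium plan 7/15 = 46.7% → the Premium plan
Organic: the annual plan 1/5 = 20.0%, the Premium plan 30/71 = 42.3% → the Premium plan
The Premium plan has the higher rate in all 4 groups.

the Premium plan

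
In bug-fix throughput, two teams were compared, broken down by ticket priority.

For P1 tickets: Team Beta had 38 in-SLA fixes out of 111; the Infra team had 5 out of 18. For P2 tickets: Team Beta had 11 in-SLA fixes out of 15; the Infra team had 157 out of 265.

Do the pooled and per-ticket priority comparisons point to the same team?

No

P1: Team Beta 38/111 = 34.2%, the Infra team 5/18 = 27.8% → Team Beta
P2: Team Beta 11/15 = 73.3%, the Infra team 157/265 = 59.2% → Team Beta
Overall: Team Beta 49/126 = 38.9%, the Infra team 162/283 = 57.2% → the Infra team
Team Beta wins each ticket group but the Infra team wins overall — the comparison reverses. Team Beta's tickets skew toward P1, which has a lower base rate.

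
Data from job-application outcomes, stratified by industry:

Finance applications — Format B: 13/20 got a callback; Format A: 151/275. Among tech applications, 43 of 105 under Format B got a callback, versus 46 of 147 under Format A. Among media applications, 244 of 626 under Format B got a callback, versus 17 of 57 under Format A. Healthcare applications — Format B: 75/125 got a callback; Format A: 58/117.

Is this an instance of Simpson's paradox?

Finance: Format B 13/20 = 65.0%, Format A 151/275 = 54.9% → Format B
Tech: Format B 43/105 = 41.0%, Format A 46/147 = 31.3% → Format B
Media: Format B 244/626 = 39.0%, Format A 17/57 = 29.8% → Format B
Healthcare: Format B 75/125 = 60.0%, Format A 58/117 = 49.6% → Format B
Overall: Format B 375/876 = 42.8%, Format A 272/596 = 45.6% → Format A
Format B wins each industry group but Format A wins overall — the comparison reverses. Format B's applications skew toward media, which has a lower base rate.

Yes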